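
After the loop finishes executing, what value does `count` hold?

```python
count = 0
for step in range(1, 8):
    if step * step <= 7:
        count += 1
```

Let's trace through this code step by step.

Initialize: count = 0
Entering loop: for step in range(1, 8):
After iteration 1: step = 1, count = 1
After iteration 2: step = 2, count = 2
After iteration 3: step = 3, count = 2
After iteration 4: step = 4, count = 2
After iteration 5: step = 5, count = 2
After iteration 6: step = 6, count = 2
After iteration 7: step = 7, count = 2
Loop ends.

Final answer: 2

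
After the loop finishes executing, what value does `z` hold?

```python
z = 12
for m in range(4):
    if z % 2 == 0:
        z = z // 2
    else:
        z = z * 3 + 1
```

Let's trace through this code step by step.

Initialize: z = 12
Entering loop: for m in range(4):
After iteration 1: m = 0, z = 6
After iteration 2: m = 1, z = 3
After iteration 3: m = 2, z = 10
After iteration 4: m = 3, z = 5
Loop ends.

Final answer: 5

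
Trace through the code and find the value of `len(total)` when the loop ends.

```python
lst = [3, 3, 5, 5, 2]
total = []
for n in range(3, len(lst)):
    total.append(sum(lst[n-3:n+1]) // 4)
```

Let's trace through this code step by step.

Initialize: lst = [3, 3, 5, 5, 2]
Initialize: total = []
Entering loop: for n in range(3, len(lst)):
After iteration 1: n = 3, total = [4]
After iteration 2: n = 4, total = [4, 3]
Loop ends.
len(total) = 2

Final answer: 2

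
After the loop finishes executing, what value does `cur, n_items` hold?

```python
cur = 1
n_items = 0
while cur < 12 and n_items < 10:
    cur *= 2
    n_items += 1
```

Let's trace through this code step by step.

Initialize: cur = 1
Initialize: n_items = 0
Entering loop: while cur < 12 and n_items < 10:
After iteration 1: cur = 2, n_items = 1
After iteration 2: cur = 4, n_items = 2
After iteration 3: cur = 8, n_items = 3
After iteration 4: cur = 16, n_items = 4
Loop ends.

Final answer: 16, 4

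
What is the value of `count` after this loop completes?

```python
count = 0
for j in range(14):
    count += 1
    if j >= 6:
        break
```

Let's trace through this code step by step.

Initialize: count = 0
Entering loop: for j in range(14):
After iteration 1: j = 0, count = 1
After iteration 2: j = 1, count = 2
After iteration 3: j = 2, count = 3
After iteration 4: j = 3, count = 4
After iteration 5: j = 4, count = 5
After iteration 6: j = 5, count = 6
After iteration 7: j = 6, count = 7
Loop ends.

Final answer: 7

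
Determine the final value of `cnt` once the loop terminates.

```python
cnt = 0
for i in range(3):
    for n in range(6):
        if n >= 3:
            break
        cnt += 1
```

Let's trace through this code step by step.

Initialize: cnt = 0
Entering loop: for i in range(3):
After iteration 1: i = 0, cnt = 3
After iteration 2: i = 1, cnt = 6
After iteration 3: i = 2, cnt = 9
Loop ends.

Final answer: 9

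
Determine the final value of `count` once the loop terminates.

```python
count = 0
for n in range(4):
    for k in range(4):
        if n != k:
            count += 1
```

Let's trace through this code step by step.

Initialize: count = 0
Entering loop: for n in range(4):
After iteration 1: n = 0, count = 3
After iteration 2: n = 1, count = 6
After iteration 3: n = 2, count = 9
After iteration 4: n = 3, count = 12
Loop ends.

Final answer: 12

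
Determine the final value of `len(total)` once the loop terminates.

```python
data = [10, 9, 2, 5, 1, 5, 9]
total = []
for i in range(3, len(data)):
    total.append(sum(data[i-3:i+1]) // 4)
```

Let's trace through this code step by step.

Initialize: data = [10, 9, 2, 5, 1, 5, 9]
Initialize: total = []
Entering loop: for i in range(3, len(data)):
After iteration 1: i = 3, total = [6]
After iteration 2: i = 4, total = [6, 4]
After iteration 3: i = 5, total = [6, 4, 3]
After iteration 4: i = 6, total = [6, 4, 3, 5]
Loop ends.
len(total) = 4

Final answer: 4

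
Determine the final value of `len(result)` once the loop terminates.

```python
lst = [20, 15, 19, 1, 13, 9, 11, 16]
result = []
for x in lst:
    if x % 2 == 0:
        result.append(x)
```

Let's trace through this code step by step.

Initialize: lst = [20, 15, 19, 1, 13, 9, 11, 16]
Initialize: result = []
Entering loop: for x in lst:
After iteration 1: x = 20, result = [20]
After iteration 2: x = 15, result = [20]
After iteration 3: x = 19, result = [20]
After iteration 4: x = 1, result = [20]
After iteration 5: x = 13, result = [20]
After iteration 6: x = 9, result = [20]
After iteration 7: x = 11, result = [20]
After iteration 8: x = 16, result = [20, 16]
Loop ends.
len(result) = 2

Final answer: 2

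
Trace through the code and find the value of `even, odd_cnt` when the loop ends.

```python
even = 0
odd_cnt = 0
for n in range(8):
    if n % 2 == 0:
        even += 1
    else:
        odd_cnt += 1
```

Let's trace through this code step by step.

Initialize: even = 0
Initialize: odd_cnt = 0
Entering loop: for n in range(8):
After iteration 1: n = 0, even = 1, odd_cnt = 0
After iteration 2: n = 1, even = 1, odd_cnt = 1
After iteration 3: n = 2, even = 2, odd_cnt = 1
After iteration 4: n = 3, even = 2, odd_cnt = 2
After iteration 5: n = 4, even = 3, odd_cnt = 2
After iteration 6: n = 5, even = 3, odd_cnt = 3
After iteration 7: n = 6, even = 4, odd_cnt = 3
After iteration 8: n = 7, even = 4, odd_cnt = 4
Loop ends.

Final answer: 4, 4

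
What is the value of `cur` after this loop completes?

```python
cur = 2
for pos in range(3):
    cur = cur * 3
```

Let's trace through this code step by step.

Initialize: cur = 2
Entering loop: for pos in range(3):
After iteration 1: pos = 0, cur = 6
After iteration 2: pos = 1, cur = 18
After iteration 3: pos = 2, cur = 54
Loop ends.

Final answer: 54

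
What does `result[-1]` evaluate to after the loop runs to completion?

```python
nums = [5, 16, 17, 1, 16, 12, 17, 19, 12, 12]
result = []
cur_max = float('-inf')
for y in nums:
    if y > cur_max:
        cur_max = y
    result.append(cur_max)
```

Let's trace through this code step by step.

Initialize: nums = [5, 16, 17, 1, 16, 12, 17, 19, 12, 12]
Initialize: result = []
Initialize: cur_max = -inf
Entering loop: for y in nums:
After iteration 1: y = 5, result = [5], cur_max = 5
After iteration 2: y = 16, result = [5, 16], cur_max = 16
After iteration 3: y = 17, result = [5, 16, 17], cur_max = 17
After iteration 4: y = 1, result = [5, 16, 17, 17], cur_max = 17
After iteration 5: y = 16, result = [5, 16, 17, 17, 17], cur_max = 17
After iteration 6: y = 12, result = [5, 16, 17, 17, 17, 17], cur_max = 17
After iteration 7: y = 17, result = [5, 16, 17, 17, 17, 17, 17], cur_max = 17
After iteration 8: y = 19, result = [5, 16, 17, 17, 17, 17, 17, 19], cur_max = 19
After iteration 9: y = 12, result = [5, 16, 17, 17, 17, 17, 17, 19, 19], cur_max = 19
After iteration 10: y = 12, result = [5, 16, 17, 17, 17, 17, 17, 19, 19, 19], cur_max = 19
Loop ends.
result[-1] = 19

Final answer: 19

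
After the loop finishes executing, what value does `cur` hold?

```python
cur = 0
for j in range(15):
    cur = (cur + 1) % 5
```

Let's trace through this code step by step.

Initialize: cur = 0
Entering loop: for j in range(15):
After iteration 1: j = 0, cur = 1
After iteration 2: j = 1, cur = 2
After iteration 3: j = 2, cur = 3
After iteration 4: j = 3, cur = 4
After iteration 5: j = 4, cur = 0
After iteration 6: j = 5, cur = 1
After iteration 7: j = 6, cur = 2
After iteration 8: j = 7, cur = 3
After iteration 9: j = 8, cur = 4
After iteration 10: j = 9, cur = 0
After iteration 11: j = 10, cur = 1
After iteration 12: j = 11, cur = 2
After iteration 13: j = 12, cur = 3
After iteration 14: j = 13, cur = 4
After iteration 15: j = 14, cur = 0
Loop ends.

Final answer: 0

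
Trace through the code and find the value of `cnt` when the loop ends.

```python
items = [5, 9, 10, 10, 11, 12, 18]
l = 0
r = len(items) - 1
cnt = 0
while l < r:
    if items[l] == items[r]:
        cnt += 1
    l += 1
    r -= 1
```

Let's trace through this code step by step.

Initialize: items = [5, 9, 10, 10, 11, 12, 18]
Initialize: l = 0
Initialize: r = 6
Initialize: cnt = 0
Entering loop: while l < r:
After iteration 1: l = 1, r = 5, cnt = 0
After iteration 2: l = 2, r = 4, cnt = 0
After iteration 3: l = 3, r = 3, cnt = 0
Loop ends.

Final answer: 0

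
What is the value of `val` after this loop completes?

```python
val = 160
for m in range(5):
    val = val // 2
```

Let's trace through this code step by step.

Initialize: val = 160
Entering loop: for m in range(5):
After iteration 1: m = 0, val = 80
After iteration 2: m = 1, val = 40
After iteration 3: m = 2, val = 20
After iteration 4: m = 3, val = 10
After iteration 5: m = 4, val = 5
Loop ends.

Final answer: 5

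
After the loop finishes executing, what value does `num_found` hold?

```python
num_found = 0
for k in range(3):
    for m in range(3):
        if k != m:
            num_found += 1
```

Let's trace through this code step by step.

Initialize: num_found = 0
Entering loop: for k in range(3):
After iteration 1: k = 0, num_found = 2
After iteration 2: k = 1, num_found = 4
After iteration 3: k = 2, num_found = 6
Loop ends.

Final answer: 6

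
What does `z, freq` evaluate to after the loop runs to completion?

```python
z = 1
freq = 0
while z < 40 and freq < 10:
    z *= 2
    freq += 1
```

Let's trace through this code step by step.

Initialize: z = 1
Initialize: freq = 0
Entering loop: while z < 40 and freq < 10:
After iteration 1: z = 2, freq = 1
After iteration 2: z = 4, freq = 2
After iteration 3: z = 8, freq = 3
After iteration 4: z = 16, freq = 4
After iteration 5: z = 32, freq = 5
After iteration 6: z = 64, freq = 6
Loop ends.

Final answer: 64, 6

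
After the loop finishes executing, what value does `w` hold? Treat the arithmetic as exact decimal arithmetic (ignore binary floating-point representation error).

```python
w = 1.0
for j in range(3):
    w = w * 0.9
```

Let's trace through this code step by step.

Initialize: w = 1.0
Entering loop: for j in range(3):
After iteration 1: j = 0, w = 0.9
After iteration 2: j = 1, w = 0.81
After iteration 3: j = 2, w = 0.729
Loop ends.

Final answer: 0.729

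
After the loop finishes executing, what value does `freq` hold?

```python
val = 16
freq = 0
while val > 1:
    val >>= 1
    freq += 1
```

Let's trace through this code step by step.

Initialize: val = 16
Initialize: freq = 0
Entering loop: while val > 1:
After iteration 1: val = 8, freq = 1
After iteration 2: val = 4, freq = 2
After iteration 3: val = 2, freq = 3
After iteration 4: val = 1, freq = 4
Loop ends.

Final answer: 4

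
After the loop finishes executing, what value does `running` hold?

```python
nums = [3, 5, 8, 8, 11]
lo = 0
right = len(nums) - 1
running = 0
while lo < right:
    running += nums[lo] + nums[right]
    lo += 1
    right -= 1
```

Let's trace through this code step by step.

Initialize: nums = [3, 5, 8, 8, 11]
Initialize: lo = 0
Initialize: right = 4
Initialize: running = 0
Entering loop: while lo < right:
After iteration 1: lo = 1, right = 3, running = 14
After iteration 2: lo = 2, right = 2, running = 27
Loop ends.

Final answer: 27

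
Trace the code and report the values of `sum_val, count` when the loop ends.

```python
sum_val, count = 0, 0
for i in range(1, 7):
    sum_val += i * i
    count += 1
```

Let's trace through this code step by step.

Initialize: sum_val = 0
Initialize: count = 0
Entering loop: for i in range(1, 7):
After iteration 1: i = 1, sum_val = 1, count = 1
After iteration 2: i = 2, sum_val = 5, count = 2
After iteration 3: i = 3, sum_val = 14, count = 3
After iteration 4: i = 4, sum_val = 30, count = 4
After iteration 5: i = 5, sum_val = 55, count = 5
After iteration 6: i = 6, sum_val = 91, count = 6
Loop ends.

Final answer: 91, 6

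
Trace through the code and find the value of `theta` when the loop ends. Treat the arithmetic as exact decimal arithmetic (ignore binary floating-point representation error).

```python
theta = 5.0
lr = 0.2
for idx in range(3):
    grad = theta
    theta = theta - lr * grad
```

Let's trace through this code step by step.

Initialize: theta = 5.0
Initialize: lr = 0.2
Entering loop: for idx in range(3):
After iteration 1: idx = 0, theta = 4.0, grad = 5.0
After iteration 2: idx = 1, theta = 3.2, grad = 4.0
After iteration 3: idx = 2, theta = 2.56, grad = 3.2
Loop ends.

Final answer: 2.56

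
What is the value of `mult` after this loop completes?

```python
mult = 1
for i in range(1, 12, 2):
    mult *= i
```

Let's trace through this code step by step.

Initialize: mult = 1
Entering loop: for i in range(1, 12, 2):
After iteration 1: i = 1, mult = 1
After iteration 2: i = 3, mult = 3
After iteration 3: i = 5, mult = 15
After iteration 4: i = 7, mult = 105
After iteration 5: i = 9, mult = 945
After iteration 6: i = 11, mult = 10395
Loop ends.

Final answer: 10395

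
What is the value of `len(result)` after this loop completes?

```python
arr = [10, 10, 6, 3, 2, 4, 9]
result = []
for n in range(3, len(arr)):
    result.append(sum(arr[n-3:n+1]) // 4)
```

Let's trace through this code step by step.

Initialize: arr = [10, 10, 6, 3, 2, 4, 9]
Initialize: result = []
Entering loop: for n in range(3, len(arr)):
After iteration 1: n = 3, result = [7]
After iteration 2: n = 4, result = [7, 5]
After iteration 3: n = 5, result = [7, 5, 3]
After iteration 4: n = 6, result = [7, 5, 3, 4]
Loop ends.
len(result) = 4

Final answer: 4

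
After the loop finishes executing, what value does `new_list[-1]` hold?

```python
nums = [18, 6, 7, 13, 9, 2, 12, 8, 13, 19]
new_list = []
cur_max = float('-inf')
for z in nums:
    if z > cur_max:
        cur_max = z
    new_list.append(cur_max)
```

Let's trace through this code step by step.

Initialize: nums = [18, 6, 7, 13, 9, 2, 12, 8, 13, 19]
Initialize: new_list = []
Initialize: cur_max = -inf
Entering loop: for z in nums:
After iteration 1: z = 18, new_list = [18], cur_max = 18
After iteration 2: z = 6, new_list = [18, 18], cur_max = 18
After iteration 3: z = 7, new_list = [18, 18, 18], cur_max = 18
After iteration 4: z = 13, new_list = [18, 18, 18, 18], cur_max = 18
After iteration 5: z = 9, new_list = [18, 18, 18, 18, 18], cur_max = 18
After iteration 6: z = 2, new_list = [18, 18, 18, 18, 18, 18], cur_max = 18
After iteration 7: z = 12, new_list = [18, 18, 18, 18, 18, 18, 18], cur_max = 18
After iteration 8: z = 8, new_list = [18, 18, 18, 18, 18, 18, 18, 18], cur_max = 18
After iteration 9: z = 13, new_list = [18, 18, 18, 18, 18, 18, 18, 18, 18], cur_max = 18
After iteration 10: z = 19, new_list = [18, 18, 18, 18, 18, 18, 18, 18, 18, 19], cur_max = 19
Loop ends.
new_list[-1] = 19

Final answer: 19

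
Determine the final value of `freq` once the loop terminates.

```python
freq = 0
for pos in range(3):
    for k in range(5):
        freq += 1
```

Let's trace through this code step by step.

Initialize: freq = 0
Entering loop: for pos in range(3):
After iteration 1: pos = 0, freq = 5
After iteration 2: pos = 1, freq = 10
After iteration 3: pos = 2, freq = 15
Loop ends.

Final answer: 15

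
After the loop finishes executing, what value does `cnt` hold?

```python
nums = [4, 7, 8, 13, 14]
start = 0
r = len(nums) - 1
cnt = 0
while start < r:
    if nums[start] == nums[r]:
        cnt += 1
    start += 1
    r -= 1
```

Let's trace through this code step by step.

Initialize: nums = [4, 7, 8, 13, 14]
Initialize: start = 0
Initialize: r = 4
Initialize: cnt = 0
Entering loop: while start < r:
After iteration 1: start = 1, r = 3, cnt = 0
After iteration 2: start = 2, r = 2, cnt = 0
Loop ends.

Final answer: 0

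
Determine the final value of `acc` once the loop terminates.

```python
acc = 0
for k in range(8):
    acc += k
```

Let's trace through this code step by step.

Initialize: acc = 0
Entering loop: for k in range(8):
After iteration 1: k = 0, acc = 0
After iteration 2: k = 1, acc = 1
After iteration 3: k = 2, acc = 3
After iteration 4: k = 3, acc = 6
After iteration 5: k = 4, acc = 10
After iteration 6: k = 5, acc = 15
After iteration 7: k = 6, acc = 21
After iteration 8: k = 7, acc = 28
Loop ends.

Final answer: 28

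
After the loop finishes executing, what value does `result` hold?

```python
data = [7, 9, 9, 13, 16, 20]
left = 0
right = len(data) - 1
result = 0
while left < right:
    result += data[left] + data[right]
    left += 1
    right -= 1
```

Let's trace through this code step by step.

Initialize: data = [7, 9, 9, 13, 16, 20]
Initialize: left = 0
Initialize: right = 5
Initialize: result = 0
Entering loop: while left < right:
After iteration 1: left = 1, right = 4, result = 27
After iteration 2: left = 2, right = 3, result = 52
After iteration 3: left = 3, right = 2, result = 74
Loop ends.

Final answer: 74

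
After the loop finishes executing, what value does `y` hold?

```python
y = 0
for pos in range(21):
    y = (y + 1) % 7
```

Let's trace through this code step by step.

Initialize: y = 0
Entering loop: for pos in range(21):
After iteration 1: pos = 0, y = 1
After iteration 2: pos = 1, y = 2
After iteration 3: pos = 2, y = 3
After iteration 4: pos = 3, y = 4
After iteration 5: pos = 4, y = 5
After iteration 6: pos = 5, y = 6
After iteration 7: pos = 6, y = 0
After iteration 8: pos = 7, y = 1
After iteration 9: pos = 8, y = 2
After iteration 10: pos = 9, y = 3
After iteration 11: pos = 10, y = 4
After iteration 12: pos = 11, y = 5
After iteration 13: pos = 12, y = 6
After iteration 14: pos = 13, y = 0
After iteration 15: pos = 14, y = 1
After iteration 16: pos = 15, y = 2
After iteration 17: pos = 16, y = 3
After iteration 18: pos = 17, y = 4
After iteration 19: pos = 18, y = 5
After iteration 20: pos = 19, y = 6
After iteration 21: pos = 20, y = 0
Loop ends.

Final answer: 0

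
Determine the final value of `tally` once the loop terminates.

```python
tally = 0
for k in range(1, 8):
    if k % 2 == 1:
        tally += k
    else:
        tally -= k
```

Let's trace through this code step by step.

Initialize: tally = 0
Entering loop: for k in range(1, 8):
After iteration 1: k = 1, tally = 1
After iteration 2: k = 2, tally = -1
After iteration 3: k = 3, tally = 2
After iteration 4: k = 4, tally = -2
After iteration 5: k = 5, tally = 3
After iteration 6: k = 6, tally = -3
After iteration 7: k = 7, tally = 4
Loop ends.

Final answer: 4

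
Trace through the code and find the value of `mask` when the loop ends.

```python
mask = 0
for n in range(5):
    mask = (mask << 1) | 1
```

Let's trace through this code step by step.

Initialize: mask = 0
Entering loop: for n in range(5):
After iteration 1: n = 0, mask = 1
After iteration 2: n = 1, mask = 3
After iteration 3: n = 2, mask = 7
After iteration 4: n = 3, mask = 15
After iteration 5: n = 4, mask = 31
Loop ends.

Final answer: 31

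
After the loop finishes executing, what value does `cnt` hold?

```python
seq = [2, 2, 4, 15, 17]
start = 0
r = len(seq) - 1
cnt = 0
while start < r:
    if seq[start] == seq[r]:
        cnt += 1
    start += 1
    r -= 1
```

Let's trace through this code step by step.

Initialize: seq = [2, 2, 4, 15, 17]
Initialize: start = 0
Initialize: r = 4
Initialize: cnt = 0
Entering loop: while start < r:
After iteration 1: start = 1, r = 3, cnt = 0
After iteration 2: start = 2, r = 2, cnt = 0
Loop ends.

Final answer: 0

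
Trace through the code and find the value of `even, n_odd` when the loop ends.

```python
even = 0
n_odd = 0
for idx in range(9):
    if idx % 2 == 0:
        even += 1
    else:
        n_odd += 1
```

Let's trace through this code step by step.

Initialize: even = 0
Initialize: n_odd = 0
Entering loop: for idx in range(9):
After iteration 1: idx = 0, even = 1, n_odd = 0
After iteration 2: idx = 1, even = 1, n_odd = 1
After iteration 3: idx = 2, even = 2, n_odd = 1
After iteration 4: idx = 3, even = 2, n_odd = 2
After iteration 5: idx = 4, even = 3, n_odd = 2
After iteration 6: idx = 5, even = 3, n_odd = 3
After iteration 7: idx = 6, even = 4, n_odd = 3
After iteration 8: idx = 7, even = 4, n_odd = 4
After iteration 9: idx = 8, even = 5, n_odd = 4
Loop ends.

Final answer: 5, 4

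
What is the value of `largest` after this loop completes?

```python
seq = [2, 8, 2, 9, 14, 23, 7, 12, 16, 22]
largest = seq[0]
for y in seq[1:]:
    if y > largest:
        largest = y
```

Let's trace through this code step by step.

Initialize: seq = [2, 8, 2, 9, 14, 23, 7, 12, 16, 22]
Initialize: largest = 2
Entering loop: for y in seq[1:]:
After iteration 1: y = 8, largest = 8
After iteration 2: y = 2, largest = 8
After iteration 3: y = 9, largest = 9
After iteration 4: y = 14, largest = 14
After iteration 5: y = 23, largest = 23
After iteration 6: y = 7, largest = 23
After iteration 7: y = 12, largest = 23
After iteration 8: y = 16, largest = 23
After iteration 9: y = 22, largest = 23
Loop ends.

Final answer: 23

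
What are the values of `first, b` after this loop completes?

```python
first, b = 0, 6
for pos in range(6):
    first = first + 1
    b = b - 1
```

Let's trace through this code step by step.

Initialize: first = 0
Initialize: b = 6
Entering loop: for pos in range(6):
After iteration 1: pos = 0, first = 1, b = 5
After iteration 2: pos = 1, first = 2, b = 4
After iteration 3: pos = 2, first = 3, b = 3
After iteration 4: pos = 3, first = 4, b = 2
After iteration 5: pos = 4, first = 5, b = 1
After iteration 6: pos = 5, first = 6, b = 0
Loop ends.

Final answer: 6, 0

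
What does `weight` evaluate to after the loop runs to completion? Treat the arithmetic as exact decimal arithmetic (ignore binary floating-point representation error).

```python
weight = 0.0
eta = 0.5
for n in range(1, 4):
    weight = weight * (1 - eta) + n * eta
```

Let's trace through this code step by step.

Initialize: weight = 0.0
Initialize: eta = 0.5
Entering loop: for n in range(1, 4):
After iteration 1: n = 1, weight = 0.5
After iteration 2: n = 2, weight = 1.25
After iteration 3: n = 3, weight = 2.125
Loop ends.

Final answer: 2.125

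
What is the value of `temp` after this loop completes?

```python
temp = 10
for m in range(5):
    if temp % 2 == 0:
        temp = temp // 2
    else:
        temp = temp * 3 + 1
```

Let's trace through this code step by step.

Initialize: temp = 10
Entering loop: for m in range(5):
After iteration 1: m = 0, temp = 5
After iteration 2: m = 1, temp = 16
After iteration 3: m = 2, temp = 8
After iteration 4: m = 3, temp = 4
After iteration 5: m = 4, temp = 2
Loop ends.

Final answer: 2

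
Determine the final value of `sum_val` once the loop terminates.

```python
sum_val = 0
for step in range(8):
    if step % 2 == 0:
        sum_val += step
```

Let's trace through this code step by step.

Initialize: sum_val = 0
Entering loop: for step in range(8):
After iteration 1: step = 0, sum_val = 0
After iteration 2: step = 1, sum_val = 0
After iteration 3: step = 2, sum_val = 2
After iteration 4: step = 3, sum_val = 2
After iteration 5: step = 4, sum_val = 6
After iteration 6: step = 5, sum_val = 6
After iteration 7: step = 6, sum_val = 12
After iteration 8: step = 7, sum_val = 12
Loop ends.

Final answer: 12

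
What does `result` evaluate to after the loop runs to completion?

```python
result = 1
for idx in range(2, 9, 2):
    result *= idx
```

Let's trace through this code step by step.

Initialize: result = 1
Entering loop: for idx in range(2, 9, 2):
After iteration 1: idx = 2, result = 2
After iteration 2: idx = 4, result = 8
After iteration 3: idx = 6, result = 48
After iteration 4: idx = 8, result = 384
Loop ends.

Final answer: 384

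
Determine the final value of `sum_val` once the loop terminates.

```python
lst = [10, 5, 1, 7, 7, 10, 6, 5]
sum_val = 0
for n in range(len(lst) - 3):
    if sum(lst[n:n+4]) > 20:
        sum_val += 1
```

Let's trace through this code step by step.

Initialize: lst = [10, 5, 1, 7, 7, 10, 6, 5]
Initialize: sum_val = 0
Entering loop: for n in range(len(lst) - 3):
After iteration 1: n = 0, sum_val = 1
After iteration 2: n = 1, sum_val = 1
After iteration 3: n = 2, sum_val = 2
After iteration 4: n = 3, sum_val = 3
After iteration 5: n = 4, sum_val = 4
Loop ends.

Final answer: 4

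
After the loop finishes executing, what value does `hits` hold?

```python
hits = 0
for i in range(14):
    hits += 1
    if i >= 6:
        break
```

Let's trace through this code step by step.

Initialize: hits = 0
Entering loop: for i in range(14):
After iteration 1: i = 0, hits = 1
After iteration 2: i = 1, hits = 2
After iteration 3: i = 2, hits = 3
After iteration 4: i = 3, hits = 4
After iteration 5: i = 4, hits = 5
After iteration 6: i = 5, hits = 6
After iteration 7: i = 6, hits = 7
Loop ends.

Final answer: 7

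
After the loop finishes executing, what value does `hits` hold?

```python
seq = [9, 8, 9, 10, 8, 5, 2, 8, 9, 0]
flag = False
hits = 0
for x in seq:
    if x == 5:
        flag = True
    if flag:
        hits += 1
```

Let's trace through this code step by step.

Initialize: seq = [9, 8, 9, 10, 8, 5, 2, 8, 9, 0]
Initialize: flag = False
Initialize: hits = 0
Entering loop: for x in seq:
After iteration 1: x = 9, flag = False, hits = 0
After iteration 2: x = 8, flag = False, hits = 0
After iteration 3: x = 9, flag = False, hits = 0
After iteration 4: x = 10, flag = False, hits = 0
After iteration 5: x = 8, flag = False, hits = 0
After iteration 6: x = 5, flag = True, hits = 1
After iteration 7: x = 2, flag = True, hits = 2
After iteration 8: x = 8, flag = True, hits = 3
After iteration 9: x = 9, flag = True, hits = 4
After iteration 10: x = 0, flag = True, hits = 5
Loop ends.

Final answer: 5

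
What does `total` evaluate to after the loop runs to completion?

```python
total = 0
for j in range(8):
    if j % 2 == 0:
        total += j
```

Let's trace through this code step by step.

Initialize: total = 0
Entering loop: for j in range(8):
After iteration 1: j = 0, total = 0
After iteration 2: j = 1, total = 0
After iteration 3: j = 2, total = 2
After iteration 4: j = 3, total = 2
After iteration 5: j = 4, total = 6
After iteration 6: j = 5, total = 6
After iteration 7: j = 6, total = 12
After iteration 8: j = 7, total = 12
Loop ends.

Final answer: 12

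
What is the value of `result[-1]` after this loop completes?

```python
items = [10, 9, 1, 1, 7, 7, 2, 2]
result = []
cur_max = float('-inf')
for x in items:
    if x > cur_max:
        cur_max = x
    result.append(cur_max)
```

Let's trace through this code step by step.

Initialize: items = [10, 9, 1, 1, 7, 7, 2, 2]
Initialize: result = []
Initialize: cur_max = -inf
Entering loop: for x in items:
After iteration 1: x = 10, result = [10], cur_max = 10
After iteration 2: x = 9, result = [10, 10], cur_max = 10
After iteration 3: x = 1, result = [10, 10, 10], cur_max = 10
After iteration 4: x = 1, result = [10, 10, 10, 10], cur_max = 10
After iteration 5: x = 7, result = [10, 10, 10, 10, 10], cur_max = 10
After iteration 6: x = 7, result = [10, 10, 10, 10, 10, 10], cur_max = 10
After iteration 7: x = 2, result = [10, 10, 10, 10, 10, 10, 10], cur_max = 10
After iteration 8: x = 2, result = [10, 10, 10, 10, 10, 10, 10, 10], cur_max = 10
Loop ends.
result[-1] = 10

Final answer: 10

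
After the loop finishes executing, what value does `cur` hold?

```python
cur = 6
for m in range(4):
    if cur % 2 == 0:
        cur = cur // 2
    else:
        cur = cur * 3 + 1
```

Let's trace through this code step by step.

Initialize: cur = 6
Entering loop: for m in range(4):
After iteration 1: m = 0, cur = 3
After iteration 2: m = 1, cur = 10
After iteration 3: m = 2, cur = 5
After iteration 4: m = 3, cur = 16
Loop ends.

Final answer: 16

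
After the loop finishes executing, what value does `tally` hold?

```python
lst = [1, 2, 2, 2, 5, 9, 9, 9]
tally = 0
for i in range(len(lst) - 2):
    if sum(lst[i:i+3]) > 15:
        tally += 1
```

Let's trace through this code step by step.

Initialize: lst = [1, 2, 2, 2, 5, 9, 9, 9]
Initialize: tally = 0
Entering loop: for i in range(len(lst) - 2):
After iteration 1: i = 0, tally = 0
After iteration 2: i = 1, tally = 0
After iteration 3: i = 2, tally = 0
After iteration 4: i = 3, tally = 1
After iteration 5: i = 4, tally = 2
After iteration 6: i = 5, tally = 3
Loop ends.

Final answer: 3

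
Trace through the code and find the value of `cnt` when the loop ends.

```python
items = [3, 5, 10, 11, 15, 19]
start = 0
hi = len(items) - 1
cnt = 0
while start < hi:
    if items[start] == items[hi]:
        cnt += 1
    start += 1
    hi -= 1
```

Let's trace through this code step by step.

Initialize: items = [3, 5, 10, 11, 15, 19]
Initialize: start = 0
Initialize: hi = 5
Initialize: cnt = 0
Entering loop: while start < hi:
After iteration 1: start = 1, hi = 4, cnt = 0
After iteration 2: start = 2, hi = 3, cnt = 0
After iteration 3: start = 3, hi = 2, cnt = 0
Loop ends.

Final answer: 0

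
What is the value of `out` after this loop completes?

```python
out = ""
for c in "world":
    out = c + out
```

Let's trace through this code step by step.

Initialize: out = ''
Entering loop: for c in "world":
After iteration 1: c = 'w', out = 'w'
After iteration 2: c = 'o', out = 'ow'
After iteration 3: c = 'r', out = 'row'
After iteration 4: c = 'l', out = 'lrow'
After iteration 5: c = 'd', out = 'dlrow'
Loop ends.

Final answer: 'dlrow'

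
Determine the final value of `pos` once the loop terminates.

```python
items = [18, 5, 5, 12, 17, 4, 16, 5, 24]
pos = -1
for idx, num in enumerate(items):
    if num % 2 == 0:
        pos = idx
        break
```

Let's trace through this code step by step.

Initialize: items = [18, 5, 5, 12, 17, 4, 16, 5, 24]
Initialize: pos = -1
Entering loop: for idx, num in enumerate(items):
After iteration 1: idx = 0, num = 18, pos = 0
Loop ends.

Final answer: 0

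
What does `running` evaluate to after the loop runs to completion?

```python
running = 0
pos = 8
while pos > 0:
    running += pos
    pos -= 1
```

Let's trace through this code step by step.

Initialize: running = 0
Initialize: pos = 8
Entering loop: while pos > 0:
After iteration 1: running = 8, pos = 7
After iteration 2: running = 15, pos = 6
After iteration 3: running = 21, pos = 5
After iteration 4: running = 26, pos = 4
After iteration 5: running = 30, pos = 3
After iteration 6: running = 33, pos = 2
After iteration 7: running = 35, pos = 1
After iteration 8: running = 36, pos = 0
Loop ends.

Final answer: 36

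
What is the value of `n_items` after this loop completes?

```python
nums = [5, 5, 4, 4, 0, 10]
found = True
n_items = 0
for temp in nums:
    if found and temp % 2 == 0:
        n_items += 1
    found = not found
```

Let's trace through this code step by step.

Initialize: nums = [5, 5, 4, 4, 0, 10]
Initialize: found = True
Initialize: n_items = 0
Entering loop: for temp in nums:
After iteration 1: temp = 5, found = False, n_items = 0
After iteration 2: temp = 5, found = True, n_items = 0
After iteration 3: temp = 4, found = False, n_items = 1
After iteration 4: temp = 4, found = True, n_items = 1
After iteration 5: temp = 0, found = False, n_items = 2
After iteration 6: temp = 10, found = True, n_items = 2
Loop ends.

Final answer: 2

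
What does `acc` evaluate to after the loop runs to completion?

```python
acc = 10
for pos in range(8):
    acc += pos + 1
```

Let's trace through this code step by step.

Initialize: acc = 10
Entering loop: for pos in range(8):
After iteration 1: pos = 0, acc = 11
After iteration 2: pos = 1, acc = 13
After iteration 3: pos = 2, acc = 16
After iteration 4: pos = 3, acc = 20
After iteration 5: pos = 4, acc = 25
After iteration 6: pos = 5, acc = 31
After iteration 7: pos = 6, acc = 38
After iteration 8: pos = 7, acc = 46
Loop ends.

Final answer: 46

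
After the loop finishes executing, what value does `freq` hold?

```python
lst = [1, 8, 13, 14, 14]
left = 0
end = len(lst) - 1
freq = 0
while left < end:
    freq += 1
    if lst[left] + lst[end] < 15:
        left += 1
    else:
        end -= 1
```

Let's trace through this code step by step.

Initialize: lst = [1, 8, 13, 14, 14]
Initialize: left = 0
Initialize: end = 4
Initialize: freq = 0
Entering loop: while left < end:
After iteration 1: left = 0, end = 3, freq = 1
After iteration 2: left = 0, end = 2, freq = 2
After iteration 3: left = 1, end = 2, freq = 3
After iteration 4: left = 1, end = 1, freq = 4
Loop ends.

Final answer: 4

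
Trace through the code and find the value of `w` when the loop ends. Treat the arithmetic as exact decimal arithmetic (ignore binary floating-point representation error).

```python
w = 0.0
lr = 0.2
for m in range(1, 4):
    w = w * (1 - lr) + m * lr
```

Let's trace through this code step by step.

Initialize: w = 0.0
Initialize: lr = 0.2
Entering loop: for m in range(1, 4):
After iteration 1: m = 1, w = 0.2
After iteration 2: m = 2, w = 0.56
After iteration 3: m = 3, w = 1.048
Loop ends.

Final answer: 1.048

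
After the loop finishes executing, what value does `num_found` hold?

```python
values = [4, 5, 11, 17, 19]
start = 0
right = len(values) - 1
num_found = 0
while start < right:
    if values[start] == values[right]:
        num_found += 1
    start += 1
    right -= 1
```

Let's trace through this code step by step.

Initialize: values = [4, 5, 11, 17, 19]
Initialize: start = 0
Initialize: right = 4
Initialize: num_found = 0
Entering loop: while start < right:
After iteration 1: start = 1, right = 3, num_found = 0
After iteration 2: start = 2, right = 2, num_found = 0
Loop ends.

Final answer: 0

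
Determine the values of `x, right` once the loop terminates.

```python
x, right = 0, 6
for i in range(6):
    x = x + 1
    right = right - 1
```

Let's trace through this code step by step.

Initialize: x = 0
Initialize: right = 6
Entering loop: for i in range(6):
After iteration 1: i = 0, x = 1, right = 5
After iteration 2: i = 1, x = 2, right = 4
After iteration 3: i = 2, x = 3, right = 3
After iteration 4: i = 3, x = 4, right = 2
After iteration 5: i = 4, x = 5, right = 1
After iteration 6: i = 5, x = 6, right = 0
Loop ends.

Final answer: 6, 0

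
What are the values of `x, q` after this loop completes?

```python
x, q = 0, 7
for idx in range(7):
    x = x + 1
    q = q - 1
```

Let's trace through this code step by step.

Initialize: x = 0
Initialize: q = 7
Entering loop: for idx in range(7):
After iteration 1: idx = 0, x = 1, q = 6
After iteration 2: idx = 1, x = 2, q = 5
After iteration 3: idx = 2, x = 3, q = 4
After iteration 4: idx = 3, x = 4, q = 3
After iteration 5: idx = 4, x = 5, q = 2
After iteration 6: idx = 5, x = 6, q = 1
After iteration 7: idx = 6, x = 7, q = 0
Loop ends.

Final answer: 7, 0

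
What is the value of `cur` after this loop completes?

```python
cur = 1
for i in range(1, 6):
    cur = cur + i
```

Let's trace through this code step by step.

Initialize: cur = 1
Entering loop: for i in range(1, 6):
After iteration 1: i = 1, cur = 2
After iteration 2: i = 2, cur = 4
After iteration 3: i = 3, cur = 7
After iteration 4: i = 4, cur = 11
After iteration 5: i = 5, cur = 16
Loop ends.

Final answer: 16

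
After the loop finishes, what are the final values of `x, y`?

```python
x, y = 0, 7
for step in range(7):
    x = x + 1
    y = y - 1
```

Let's trace through this code step by step.

Initialize: x = 0
Initialize: y = 7
Entering loop: for step in range(7):
After iteration 1: step = 0, x = 1, y = 6
After iteration 2: step = 1, x = 2, y = 5
After iteration 3: step = 2, x = 3, y = 4
After iteration 4: step = 3, x = 4, y = 3
After iteration 5: step = 4, x = 5, y = 2
After iteration 6: step = 5, x = 6, y = 1
After iteration 7: step = 6, x = 7, y = 0
Loop ends.

Final answer: 7, 0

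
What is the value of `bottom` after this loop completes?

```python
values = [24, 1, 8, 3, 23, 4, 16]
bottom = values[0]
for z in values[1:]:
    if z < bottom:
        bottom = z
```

Let's trace through this code step by step.

Initialize: values = [24, 1, 8, 3, 23, 4, 16]
Initialize: bottom = 24
Entering loop: for z in values[1:]:
After iteration 1: z = 1, bottom = 1
After iteration 2: z = 8, bottom = 1
After iteration 3: z = 3, bottom = 1
After iteration 4: z = 23, bottom = 1
After iteration 5: z = 4, bottom = 1
After iteration 6: z = 16, bottom = 1
Loop ends.

Final answer: 1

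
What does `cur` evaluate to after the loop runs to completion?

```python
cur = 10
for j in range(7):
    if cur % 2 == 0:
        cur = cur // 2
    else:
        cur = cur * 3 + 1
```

Let's trace through this code step by step.

Initialize: cur = 10
Entering loop: for j in range(7):
After iteration 1: j = 0, cur = 5
After iteration 2: j = 1, cur = 16
After iteration 3: j = 2, cur = 8
After iteration 4: j = 3, cur = 4
After iteration 5: j = 4, cur = 2
After iteration 6: j = 5, cur = 1
After iteration 7: j = 6, cur = 4
Loop ends.

Final answer: 4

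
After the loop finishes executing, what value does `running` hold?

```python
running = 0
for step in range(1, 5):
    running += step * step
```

Let's trace through this code step by step.

Initialize: running = 0
Entering loop: for step in range(1, 5):
After iteration 1: step = 1, running = 1
After iteration 2: step = 2, running = 5
After iteration 3: step = 3, running = 14
After iteration 4: step = 4, running = 30
Loop ends.

Final answer: 30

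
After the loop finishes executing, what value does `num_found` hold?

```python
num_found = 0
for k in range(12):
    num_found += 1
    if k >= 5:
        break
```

Let's trace through this code step by step.

Initialize: num_found = 0
Entering loop: for k in range(12):
After iteration 1: k = 0, num_found = 1
After iteration 2: k = 1, num_found = 2
After iteration 3: k = 2, num_found = 3
After iteration 4: k = 3, num_found = 4
After iteration 5: k = 4, num_found = 5
After iteration 6: k = 5, num_found = 6
Loop ends.

Final answer: 6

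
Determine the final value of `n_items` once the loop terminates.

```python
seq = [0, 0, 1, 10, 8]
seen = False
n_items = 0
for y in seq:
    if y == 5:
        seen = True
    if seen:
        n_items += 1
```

Let's trace through this code step by step.

Initialize: seq = [0, 0, 1, 10, 8]
Initialize: seen = False
Initialize: n_items = 0
Entering loop: for y in seq:
After iteration 1: y = 0, n_items = 0
After iteration 2: y = 0, n_items = 0
After iteration 3: y = 1, n_items = 0
After iteration 4: y = 10, n_items = 0
After iteration 5: y = 8, n_items = 0
Loop ends.

Final answer: 0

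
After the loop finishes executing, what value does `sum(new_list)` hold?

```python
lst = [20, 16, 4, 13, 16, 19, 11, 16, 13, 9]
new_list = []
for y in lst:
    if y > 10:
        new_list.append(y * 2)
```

Let's trace through this code step by step.

Initialize: lst = [20, 16, 4, 13, 16, 19, 11, 16, 13, 9]
Initialize: new_list = []
Entering loop: for y in lst:
After iteration 1: y = 20, new_list = [40]
After iteration 2: y = 16, new_list = [40, 32]
After iteration 3: y = 4, new_list = [40, 32]
After iteration 4: y = 13, new_list = [40, 32, 26]
After iteration 5: y = 16, new_list = [40, 32, 26, 32]
After iteration 6: y = 19, new_list = [40, 32, 26, 32, 38]
After iteration 7: y = 11, new_list = [40, 32, 26, 32, 38, 22]
After iteration 8: y = 16, new_list = [40, 32, 26, 32, 38, 22, 32]
After iteration 9: y = 13, new_list = [40, 32, 26, 32, 38, 22, 32, 26]
After iteration 10: y = 9, new_list = [40, 32, 26, 32, 38, 22, 32, 26]
Loop ends.
sum(new_list) = 248

Final answer: 248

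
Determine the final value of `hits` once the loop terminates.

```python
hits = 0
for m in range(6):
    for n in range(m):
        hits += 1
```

Let's trace through this code step by step.

Initialize: hits = 0
Entering loop: for m in range(6):
After iteration 1: m = 0, hits = 0
After iteration 2: m = 1, hits = 1, n = 0
After iteration 3: m = 2, hits = 3, n = 1
After iteration 4: m = 3, hits = 6, n = 2
After iteration 5: m = 4, hits = 10, n = 3
After iteration 6: m = 5, hits = 15, n = 4
Loop ends.

Final answer: 15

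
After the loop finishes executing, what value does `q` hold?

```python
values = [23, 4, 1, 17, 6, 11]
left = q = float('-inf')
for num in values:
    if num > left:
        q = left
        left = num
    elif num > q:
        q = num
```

Let's trace through this code step by step.

Initialize: values = [23, 4, 1, 17, 6, 11]
Initialize: left = -inf
Initialize: q = -inf
Entering loop: for num in values:
After iteration 1: num = 23, left = 23, q = -inf
After iteration 2: num = 4, left = 23, q = 4
After iteration 3: num = 1, left = 23, q = 4
After iteration 4: num = 17, left = 23, q = 17
After iteration 5: num = 6, left = 23, q = 17
After iteration 6: num = 11, left = 23, q = 17
Loop ends.

Final answer: 17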